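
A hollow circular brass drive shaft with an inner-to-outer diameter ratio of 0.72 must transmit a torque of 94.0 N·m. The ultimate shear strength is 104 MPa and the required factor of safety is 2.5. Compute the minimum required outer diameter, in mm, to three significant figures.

d_o = 25.1 mm

τ_allow = 104/2.5 = 41.60 MPa.
For a hollow shaft τ = 16T/[πd_o³(1−k⁴)] with k = 0.72, so 1−k⁴ = 0.7313.
d_o³ = 16T/[π τ_allow (1−k⁴)] = 16×94000/(π×41.60×0.7313) = 15740 mm³.
d_o = 25.06 mm.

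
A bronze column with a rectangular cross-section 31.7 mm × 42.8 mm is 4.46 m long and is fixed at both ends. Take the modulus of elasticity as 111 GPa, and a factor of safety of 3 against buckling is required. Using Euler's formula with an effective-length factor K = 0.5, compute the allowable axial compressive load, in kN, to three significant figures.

P_allow = 8.34 kN

Buckling occurs about the weak axis: I_min = h·b³/12 = 42.8×31.7³/12 = 113600 mm⁴ (b = 31.7 mm is the smaller dimension).
Effective length L_e = KL = 0.5×4.46 m = 2230 mm.
Euler critical load P_cr = π²EI/L_e² = π²×111000×113600/2230² = 25030 N.
P_allow = P_cr/n = 25030/3 = 8343 N.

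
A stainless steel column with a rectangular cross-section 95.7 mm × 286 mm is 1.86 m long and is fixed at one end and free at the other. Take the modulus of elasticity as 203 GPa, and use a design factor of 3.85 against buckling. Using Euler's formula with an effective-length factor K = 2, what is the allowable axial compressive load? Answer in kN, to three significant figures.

P_allow = 786 kN

Buckling occurs about the weak axis: I_min = h·b³/12 = 286×95.7³/12 = 2.089×10^7 mm⁴ (b = 95.7 mm is the smaller dimension).
Effective length L_e = KL = 2×1.86 m = 3720 mm.
Euler critical load P_cr = π²EI/L_e² = π²×203000×2.089×10^7/3720² = 3.024×10^6 N.
P_allow = P_cr/n = 3.024×10^6/3.85 = 785500 N.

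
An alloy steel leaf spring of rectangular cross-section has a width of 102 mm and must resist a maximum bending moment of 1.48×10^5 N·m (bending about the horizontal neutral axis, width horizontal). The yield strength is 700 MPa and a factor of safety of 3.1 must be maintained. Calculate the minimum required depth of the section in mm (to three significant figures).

σ_allow = 700/3.1 = 225.8 MPa.
For a rectangular section σ = 6M/(bh²), so h² = 6M/(b σ_allow) = 6×1.4800×10^8/(102×225.8) = 38550 mm².
h = 196.4 mm.

h = 196 mm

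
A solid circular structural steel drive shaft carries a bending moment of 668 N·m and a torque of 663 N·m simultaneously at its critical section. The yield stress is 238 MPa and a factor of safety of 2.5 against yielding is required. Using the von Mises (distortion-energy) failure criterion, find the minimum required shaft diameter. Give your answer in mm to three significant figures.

σ_allow = σ_y/n = 238/2.5 = 95.20 MPa.
For a solid shaft σ_b = 32M/(πd³) and τ = 16T/(πd³), so the von Mises stress is σ' = (16/πd³)·√(4M²+3T²).
√(4M²+3T²) = √(4×(668000)² + 3×(663000)²) = 1.762×10^6 N·mm.
d³ = 16×1.762×10^6/(π×95.20) = 94250 mm³.
d = 45.51 mm.

d = 45.5 mm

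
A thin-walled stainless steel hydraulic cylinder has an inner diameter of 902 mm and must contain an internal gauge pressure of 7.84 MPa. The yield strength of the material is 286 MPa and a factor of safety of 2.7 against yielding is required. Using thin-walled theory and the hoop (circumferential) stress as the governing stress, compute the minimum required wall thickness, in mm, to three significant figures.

t = 33.4 mm

σ_allow = 286/2.7 = 105.9 MPa.
Hoop stress σ_h = pD/(2t), so t = pD/(2σ_allow) = 7.84×902/(2×105.9) = 33.38 mm.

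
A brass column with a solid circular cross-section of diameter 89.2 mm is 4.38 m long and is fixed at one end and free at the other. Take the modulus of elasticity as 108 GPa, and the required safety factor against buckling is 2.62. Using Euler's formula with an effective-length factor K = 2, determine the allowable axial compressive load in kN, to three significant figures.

I = πd⁴/64 = π×89.2⁴/64 = 3.108×10^6 mm⁴.
Effective length L_e = KL = 2×4.38 m = 8760 mm.
Euler critical load P_cr = π²EI/L_e² = π²×108000×3.108×10^6/8760² = 43170 N.
P_allow = P_cr/n = 43170/2.62 = 16480 N.

P_allow = 16.5 kN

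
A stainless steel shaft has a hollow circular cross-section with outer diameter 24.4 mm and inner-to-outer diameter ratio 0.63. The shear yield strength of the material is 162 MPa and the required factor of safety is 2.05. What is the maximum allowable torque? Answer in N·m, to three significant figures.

τ_allow = 162/2.05 = 79.02 MPa.
For a hollow shaft T_allow = τ_allow·πd_o³(1−k⁴)/16 with 1−k⁴ = 0.8425, so πd_o³(1−k⁴)/16 = 2403 mm³.
T_allow = 79.02×2403 = 189900 N·mm = 189.9 N·m.

T_allow = 190 N·m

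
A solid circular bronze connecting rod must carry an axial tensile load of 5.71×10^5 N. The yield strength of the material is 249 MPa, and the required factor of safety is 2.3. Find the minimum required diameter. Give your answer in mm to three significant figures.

d = 81.9 mm

Allowable stress σ_allow = 249/2.3 = 108.3 MPa.
Required area A = F/σ_allow = 571000/108.3 = 5274 mm².
A = πd²/4 → d = √(4A/π) = 81.95 mm.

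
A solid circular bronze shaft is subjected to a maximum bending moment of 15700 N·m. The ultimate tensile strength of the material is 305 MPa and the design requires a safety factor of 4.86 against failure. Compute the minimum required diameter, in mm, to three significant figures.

d = 137 mm

σ_allow = 305/4.86 = 62.76 MPa.
For a solid circular section σ = 32M/(πd³), so d³ = 32M/(π σ_allow) = 32×1.5700×10^7/(π×62.76) = 2.548×10^6 mm³.
d = 136.6 mm.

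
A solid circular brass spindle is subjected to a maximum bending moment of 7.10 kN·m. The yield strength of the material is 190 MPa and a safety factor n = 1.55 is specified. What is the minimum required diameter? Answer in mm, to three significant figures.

σ_allow = 190/1.55 = 122.6 MPa.
For a solid circular section σ = 32M/(πd³), so d³ = 32M/(π σ_allow) = 32×7100000/(π×122.6) = 590000 mm³.
d = 83.87 mm.

d = 83.9 mm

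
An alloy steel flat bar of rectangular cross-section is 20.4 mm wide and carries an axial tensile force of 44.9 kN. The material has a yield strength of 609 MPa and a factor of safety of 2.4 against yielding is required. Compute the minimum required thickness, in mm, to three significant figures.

t = 8.67 mm

σ_allow = 609/2.4 = 253.8 MPa.
Required area A = F/σ_allow = 44900/253.8 = 176.9 mm².
t = A/w = 176.9/20.4 = 8.674 mm.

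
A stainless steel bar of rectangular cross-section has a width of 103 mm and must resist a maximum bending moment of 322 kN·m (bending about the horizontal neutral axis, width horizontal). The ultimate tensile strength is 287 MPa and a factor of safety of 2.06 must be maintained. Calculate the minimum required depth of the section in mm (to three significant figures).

σ_allow = 287/2.06 = 139.3 MPa.
For a rectangular section σ = 6M/(bh²), so h² = 6M/(b σ_allow) = 6×3.2200×10^8/(103×139.3) = 134600 mm².
h = 366.9 mm.

h = 367 mm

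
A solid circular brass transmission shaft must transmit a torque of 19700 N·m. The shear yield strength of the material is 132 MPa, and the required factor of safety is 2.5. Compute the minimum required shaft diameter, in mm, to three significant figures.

d = 124 mm

Allowable shear stress τ_allow = 132/2.5 = 52.80 MPa.
For a solid shaft τ = 16T/(πd³), so d³ = 16T/(π τ_allow) = 16×1.9700×10^7/(π×52.80) = 1.900×10^6 mm³.
d = (1.900×10^6)^(1/3) = 123.9 mm.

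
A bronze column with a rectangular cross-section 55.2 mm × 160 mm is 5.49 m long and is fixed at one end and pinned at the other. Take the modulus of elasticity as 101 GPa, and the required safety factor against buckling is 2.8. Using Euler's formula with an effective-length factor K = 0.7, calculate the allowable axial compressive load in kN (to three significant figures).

Buckling occurs about the weak axis: I_min = h·b³/12 = 160×55.2³/12 = 2.243×10^6 mm⁴ (b = 55.2 mm is the smaller dimension).
Effective length L_e = KL = 0.7×5.49 m = 3843 mm.
Euler critical load P_cr = π²EI/L_e² = π²×101000×2.243×10^6/3843² = 151400 N.
P_allow = P_cr/n = 151400/2.8 = 54060 N.

P_allow = 54.1 kN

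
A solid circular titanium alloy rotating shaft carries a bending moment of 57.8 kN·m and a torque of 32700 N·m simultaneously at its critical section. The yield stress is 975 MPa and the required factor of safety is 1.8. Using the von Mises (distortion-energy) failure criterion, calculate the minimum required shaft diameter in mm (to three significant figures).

σ_allow = σ_y/n = 975/1.8 = 541.7 MPa.
For a solid shaft σ_b = 32M/(πd³) and τ = 16T/(πd³), so the von Mises stress is σ' = (16/πd³)·√(4M²+3T²).
√(4M²+3T²) = √(4×(5.780×10^7)² + 3×(3.270×10^7)²) = 1.287×10^8 N·mm.
d³ = 16×1.287×10^8/(π×541.7) = 1.210×10^6 mm³.
d = 106.6 mm.

d = 107 mm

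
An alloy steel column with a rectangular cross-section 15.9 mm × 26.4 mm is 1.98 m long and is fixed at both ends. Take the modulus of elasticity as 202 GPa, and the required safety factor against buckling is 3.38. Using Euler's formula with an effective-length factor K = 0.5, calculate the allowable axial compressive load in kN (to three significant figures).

Buckling occurs about the weak axis: I_min = h·b³/12 = 26.4×15.9³/12 = 8843 mm⁴ (b = 15.9 mm is the smaller dimension).
Effective length L_e = KL = 0.5×1.98 m = 990.0 mm.
Euler critical load P_cr = π²EI/L_e² = π²×202000×8843/990.0² = 17990 N.
P_allow = P_cr/n = 17990/3.38 = 5322 N.

P_allow = 5.32 kN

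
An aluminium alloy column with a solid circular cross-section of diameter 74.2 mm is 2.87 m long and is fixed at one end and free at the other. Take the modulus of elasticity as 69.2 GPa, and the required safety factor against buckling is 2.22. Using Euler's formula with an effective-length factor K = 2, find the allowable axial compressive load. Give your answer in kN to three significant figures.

P_allow = 13.9 kN

I = πd⁴/64 = π×74.2⁴/64 = 1.488×10^6 mm⁴.
Effective length L_e = KL = 2×2.87 m = 5740 mm.
Euler critical load P_cr = π²EI/L_e² = π²×69200×1.488×10^6/5740² = 30840 N.
P_allow = P_cr/n = 30840/2.22 = 13890 N.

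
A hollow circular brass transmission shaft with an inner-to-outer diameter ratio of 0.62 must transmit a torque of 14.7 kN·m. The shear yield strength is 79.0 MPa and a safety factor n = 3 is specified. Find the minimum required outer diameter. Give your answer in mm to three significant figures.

τ_allow = 79.0/3 = 26.33 MPa.
For a hollow shaft τ = 16T/[πd_o³(1−k⁴)] with k = 0.62, so 1−k⁴ = 0.8522.
d_o³ = 16T/[π τ_allow (1−k⁴)] = 16×1.4700×10^7/(π×26.33×0.8522) = 3.336×10^6 mm³.
d_o = 149.4 mm.

d_o = 149 mm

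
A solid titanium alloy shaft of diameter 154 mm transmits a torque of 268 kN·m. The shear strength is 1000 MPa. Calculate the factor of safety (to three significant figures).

n = 2.68

τ = 16T/(πd³) = 16×2.6800×10^8/(π×154³) = 373.7 MPa.
n = τ_limit/τ = 1000/373.7 = 2.676.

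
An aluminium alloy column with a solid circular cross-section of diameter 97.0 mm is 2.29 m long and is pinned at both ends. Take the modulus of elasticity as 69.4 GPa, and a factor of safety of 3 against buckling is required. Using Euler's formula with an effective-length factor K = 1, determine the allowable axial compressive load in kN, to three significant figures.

P_allow = 189 kN

I = πd⁴/64 = π×97.0⁴/64 = 4.346×10^6 mm⁴.
Effective length L_e = KL = 1×2.29 m = 2290 mm.
Euler critical load P_cr = π²EI/L_e² = π²×69400×4.346×10^6/2290² = 567600 N.
P_allow = P_cr/n = 567600/3 = 189200 N.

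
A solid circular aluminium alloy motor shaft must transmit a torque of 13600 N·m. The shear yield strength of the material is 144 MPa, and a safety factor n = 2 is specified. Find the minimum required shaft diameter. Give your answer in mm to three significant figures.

Allowable shear stress τ_allow = 144/2 = 72.00 MPa.
For a solid shaft τ = 16T/(πd³), so d³ = 16T/(π τ_allow) = 16×1.3600×10^7/(π×72.00) = 962000 mm³.
d = (962000)^(1/3) = 98.72 mm.

d = 98.7 mm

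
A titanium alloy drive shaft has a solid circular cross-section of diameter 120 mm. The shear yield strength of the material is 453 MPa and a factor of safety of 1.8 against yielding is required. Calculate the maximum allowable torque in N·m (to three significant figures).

T_allow = 85400 N·m

τ_allow = 453/1.8 = 251.7 MPa.
For a solid shaft T_allow = τ_allow·πd³/16; πd³/16 = π×120³/16 = 339300 mm³.
T_allow = 251.7×339300 = 8.539×10^7 N·mm = 85390 N·m.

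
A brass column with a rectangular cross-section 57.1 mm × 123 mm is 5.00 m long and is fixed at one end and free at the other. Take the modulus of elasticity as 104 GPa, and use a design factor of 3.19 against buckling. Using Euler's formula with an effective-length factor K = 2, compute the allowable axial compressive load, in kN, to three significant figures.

P_allow = 6.14 kN

Buckling occurs about the weak axis: I_min = h·b³/12 = 123×57.1³/12 = 1.908×10^6 mm⁴ (b = 57.1 mm is the smaller dimension).
Effective length L_e = KL = 2×5.00 m = 10000 mm.
Euler critical load P_cr = π²EI/L_e² = π²×104000×1.908×10^6/10000² = 19590 N.
P_allow = P_cr/n = 19590/3.19 = 6140 N.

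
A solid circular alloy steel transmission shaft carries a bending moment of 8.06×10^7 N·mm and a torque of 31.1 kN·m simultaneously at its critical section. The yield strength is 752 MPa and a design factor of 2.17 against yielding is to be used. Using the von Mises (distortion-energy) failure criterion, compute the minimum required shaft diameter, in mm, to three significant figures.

σ_allow = σ_y/n = 752/2.17 = 346.5 MPa.
For a solid shaft σ_b = 32M/(πd³) and τ = 16T/(πd³), so the von Mises stress is σ' = (16/πd³)·√(4M²+3T²).
√(4M²+3T²) = √(4×(8.060×10^7)² + 3×(3.110×10^7)²) = 1.700×10^8 N·mm.
d³ = 16×1.700×10^8/(π×346.5) = 2.498×10^6 mm³.
d = 135.7 mm.

d = 136 mm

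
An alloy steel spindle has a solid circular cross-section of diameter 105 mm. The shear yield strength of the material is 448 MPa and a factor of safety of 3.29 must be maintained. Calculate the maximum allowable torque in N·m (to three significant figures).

T_allow = 31000 N·m

τ_allow = 448/3.29 = 136.2 MPa.
For a solid shaft T_allow = τ_allow·πd³/16; πd³/16 = π×105³/16 = 227300 mm³.
T_allow = 136.2×227300 = 3.095×10^7 N·mm = 30950 N·m.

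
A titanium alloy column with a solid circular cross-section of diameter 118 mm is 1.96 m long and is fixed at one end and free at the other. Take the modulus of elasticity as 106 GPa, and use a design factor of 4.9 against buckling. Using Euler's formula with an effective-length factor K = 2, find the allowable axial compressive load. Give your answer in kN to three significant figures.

P_allow = 132 kN

I = πd⁴/64 = π×118⁴/64 = 9.517×10^6 mm⁴.
Effective length L_e = KL = 2×1.96 m = 3920 mm.
Euler critical load P_cr = π²EI/L_e² = π²×106000×9.517×10^6/3920² = 647900 N.
P_allow = P_cr/n = 647900/4.9 = 132200 N.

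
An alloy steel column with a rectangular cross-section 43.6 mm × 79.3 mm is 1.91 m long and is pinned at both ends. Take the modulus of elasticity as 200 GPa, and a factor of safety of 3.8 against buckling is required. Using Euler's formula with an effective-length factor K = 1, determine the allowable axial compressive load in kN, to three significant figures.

P_allow = 78.0 kN

Buckling occurs about the weak axis: I_min = h·b³/12 = 79.3×43.6³/12 = 547700 mm⁴ (b = 43.6 mm is the smaller dimension).
Effective length L_e = KL = 1×1.91 m = 1910 mm.
Euler critical load P_cr = π²EI/L_e² = π²×200000×547700/1910² = 296400 N.
P_allow = P_cr/n = 296400/3.8 = 77990 N.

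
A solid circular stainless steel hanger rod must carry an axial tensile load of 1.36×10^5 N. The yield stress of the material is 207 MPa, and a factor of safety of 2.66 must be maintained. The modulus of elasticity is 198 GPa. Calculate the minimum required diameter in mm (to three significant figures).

d = 47.2 mm

Allowable stress σ_allow = 207/2.66 = 77.82 MPa.
Required area A = F/σ_allow = 136000/77.82 = 1748 mm².
A = πd²/4 → d = √(4A/π) = 47.17 mm.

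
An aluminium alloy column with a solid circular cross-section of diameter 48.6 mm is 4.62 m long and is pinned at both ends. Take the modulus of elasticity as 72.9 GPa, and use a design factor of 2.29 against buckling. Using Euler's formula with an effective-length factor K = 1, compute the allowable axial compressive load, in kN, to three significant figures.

P_allow = 4.03 kN

I = πd⁴/64 = π×48.6⁴/64 = 273900 mm⁴.
Effective length L_e = KL = 1×4.62 m = 4620 mm.
Euler critical load P_cr = π²EI/L_e² = π²×72900×273900/4620² = 9231 N.
P_allow = P_cr/n = 9231/2.29 = 4031 N.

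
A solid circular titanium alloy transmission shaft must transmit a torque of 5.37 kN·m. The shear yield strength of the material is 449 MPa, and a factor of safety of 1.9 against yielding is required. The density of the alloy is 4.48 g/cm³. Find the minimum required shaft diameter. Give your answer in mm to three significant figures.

d = 48.7 mm

Allowable shear stress τ_allow = 449/1.9 = 236.3 MPa.
For a solid shaft τ = 16T/(πd³), so d³ = 16T/(π τ_allow) = 16×5370000/(π×236.3) = 115700 mm³.
d = (115700)^(1/3) = 48.73 mm.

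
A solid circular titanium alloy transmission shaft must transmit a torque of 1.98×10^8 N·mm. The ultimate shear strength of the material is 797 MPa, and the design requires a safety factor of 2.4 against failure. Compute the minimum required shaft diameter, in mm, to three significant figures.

d = 145 mm

Allowable shear stress τ_allow = 797/2.4 = 332.1 MPa.
For a solid shaft τ = 16T/(πd³), so d³ = 16T/(π τ_allow) = 16×1.9800×10^8/(π×332.1) = 3.037×10^6 mm³.
d = (3.037×10^6)^(1/3) = 144.8 mm.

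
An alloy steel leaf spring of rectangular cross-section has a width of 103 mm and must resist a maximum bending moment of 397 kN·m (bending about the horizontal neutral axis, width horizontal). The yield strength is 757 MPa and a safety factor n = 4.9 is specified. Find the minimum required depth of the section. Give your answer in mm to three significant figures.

σ_allow = 757/4.9 = 154.5 MPa.
For a rectangular section σ = 6M/(bh²), so h² = 6M/(b σ_allow) = 6×3.9700×10^8/(103×154.5) = 149700 mm².
h = 386.9 mm.

h = 387 mm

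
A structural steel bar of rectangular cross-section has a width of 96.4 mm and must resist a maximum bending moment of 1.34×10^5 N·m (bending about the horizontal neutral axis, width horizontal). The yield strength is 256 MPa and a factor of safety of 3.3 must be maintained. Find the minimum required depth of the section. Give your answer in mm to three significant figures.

h = 328 mm

σ_allow = 256/3.3 = 77.58 MPa.
For a rectangular section σ = 6M/(bh²), so h² = 6M/(b σ_allow) = 6×1.3400×10^8/(96.4×77.58) = 107500 mm².
h = 327.9 mm.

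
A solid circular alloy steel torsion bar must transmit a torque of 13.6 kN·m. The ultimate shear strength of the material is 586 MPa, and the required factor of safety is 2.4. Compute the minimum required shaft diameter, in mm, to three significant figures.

Allowable shear stress τ_allow = 586/2.4 = 244.2 MPa.
For a solid shaft τ = 16T/(πd³), so d³ = 16T/(π τ_allow) = 16×1.3600×10^7/(π×244.2) = 283700 mm³.
d = (283700)^(1/3) = 65.71 mm.

d = 65.7 mm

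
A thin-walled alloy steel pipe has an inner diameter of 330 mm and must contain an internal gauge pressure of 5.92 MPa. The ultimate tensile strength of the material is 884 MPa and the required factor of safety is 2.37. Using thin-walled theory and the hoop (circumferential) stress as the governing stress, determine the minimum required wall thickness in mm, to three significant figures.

σ_allow = 884/2.37 = 373.0 MPa.
Hoop stress σ_h = pD/(2t), so t = pD/(2σ_allow) = 5.92×330/(2×373.0) = 2.619 mm.

t = 2.62 mm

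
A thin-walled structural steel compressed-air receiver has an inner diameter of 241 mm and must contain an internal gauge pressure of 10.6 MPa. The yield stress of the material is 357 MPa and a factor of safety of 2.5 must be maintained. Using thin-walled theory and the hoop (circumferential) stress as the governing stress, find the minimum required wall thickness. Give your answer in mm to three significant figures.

t = 8.94 mm

σ_allow = 357/2.5 = 142.8 MPa.
Hoop stress σ_h = pD/(2t), so t = pD/(2σ_allow) = 10.6×241/(2×142.8) = 8.945 mm.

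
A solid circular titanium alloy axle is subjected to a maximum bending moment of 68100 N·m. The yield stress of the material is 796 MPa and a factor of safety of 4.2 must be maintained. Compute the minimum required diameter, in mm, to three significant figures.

d = 154 mm

σ_allow = 796/4.2 = 189.5 MPa.
For a solid circular section σ = 32M/(πd³), so d³ = 32M/(π σ_allow) = 32×6.8100×10^7/(π×189.5) = 3.660×10^6 mm³.
d = 154.1 mm.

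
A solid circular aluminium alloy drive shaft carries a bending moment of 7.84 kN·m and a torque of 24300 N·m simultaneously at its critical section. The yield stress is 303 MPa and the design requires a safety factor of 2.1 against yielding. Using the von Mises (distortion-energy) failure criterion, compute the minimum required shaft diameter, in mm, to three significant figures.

d = 117 mm

σ_allow = σ_y/n = 303/2.1 = 144.3 MPa.
For a solid shaft σ_b = 32M/(πd³) and τ = 16T/(πd³), so the von Mises stress is σ' = (16/πd³)·√(4M²+3T²).
√(4M²+3T²) = √(4×(7.840×10^6)² + 3×(2.430×10^7)²) = 4.491×10^7 N·mm.
d³ = 16×4.491×10^7/(π×144.3) = 1.585×10^6 mm³.
d = 116.6 mm.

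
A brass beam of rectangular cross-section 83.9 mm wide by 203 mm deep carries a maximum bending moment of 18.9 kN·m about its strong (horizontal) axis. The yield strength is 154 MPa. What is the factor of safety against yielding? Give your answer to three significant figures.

Section modulus S = bh²/6 = 83.9×203²/6 = 576200 mm³.
σ = M/S = 1.8900×10^7/576200 = 32.80 MPa.
n = 154/32.80 = 4.695.

n = 4.70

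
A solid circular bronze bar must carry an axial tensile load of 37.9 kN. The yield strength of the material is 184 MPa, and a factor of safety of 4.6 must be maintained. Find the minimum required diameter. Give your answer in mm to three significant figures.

d = 34.7 mm

Allowable stress σ_allow = 184/4.6 = 40.00 MPa.
Required area A = F/σ_allow = 37900/40.00 = 947.5 mm².
A = πd²/4 → d = √(4A/π) = 34.73 mm.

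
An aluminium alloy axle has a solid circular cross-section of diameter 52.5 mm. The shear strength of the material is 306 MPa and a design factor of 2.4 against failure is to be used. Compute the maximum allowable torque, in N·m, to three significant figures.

T_allow = 3620 N·m

τ_allow = 306/2.4 = 127.5 MPa.
For a solid shaft T_allow = τ_allow·πd³/16; πd³/16 = π×52.5³/16 = 28410 mm³.
T_allow = 127.5×28410 = 3.623×10^6 N·mm = 3623 N·m.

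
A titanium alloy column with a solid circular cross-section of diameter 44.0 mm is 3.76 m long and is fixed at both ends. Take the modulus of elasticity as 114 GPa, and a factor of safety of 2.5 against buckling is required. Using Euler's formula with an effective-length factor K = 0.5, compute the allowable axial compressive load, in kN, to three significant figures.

I = πd⁴/64 = π×44.0⁴/64 = 184000 mm⁴.
Effective length L_e = KL = 0.5×3.76 m = 1880 mm.
Euler critical load P_cr = π²EI/L_e² = π²×114000×184000/1880² = 58570 N.
P_allow = P_cr/n = 58570/2.5 = 23430 N.

P_allow = 23.4 kN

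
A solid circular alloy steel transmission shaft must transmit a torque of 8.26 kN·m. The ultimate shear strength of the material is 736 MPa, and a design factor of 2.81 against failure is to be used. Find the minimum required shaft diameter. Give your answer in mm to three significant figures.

d = 54.4 mm

Allowable shear stress τ_allow = 736/2.81 = 261.9 MPa.
For a solid shaft τ = 16T/(πd³), so d³ = 16T/(π τ_allow) = 16×8260000/(π×261.9) = 160600 mm³.
d = (160600)^(1/3) = 54.36 mm.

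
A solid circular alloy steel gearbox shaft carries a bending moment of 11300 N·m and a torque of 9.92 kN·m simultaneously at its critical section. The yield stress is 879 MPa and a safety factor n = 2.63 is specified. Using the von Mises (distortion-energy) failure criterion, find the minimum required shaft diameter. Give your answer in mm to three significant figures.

d = 75.6 mm

σ_allow = σ_y/n = 879/2.63 = 334.2 MPa.
For a solid shaft σ_b = 32M/(πd³) and τ = 16T/(πd³), so the von Mises stress is σ' = (16/πd³)·√(4M²+3T²).
√(4M²+3T²) = √(4×(1.130×10^7)² + 3×(9.920×10^6)²) = 2.839×10^7 N·mm.
d³ = 16×2.839×10^7/(π×334.2) = 432600 mm³.
d = 75.63 mm.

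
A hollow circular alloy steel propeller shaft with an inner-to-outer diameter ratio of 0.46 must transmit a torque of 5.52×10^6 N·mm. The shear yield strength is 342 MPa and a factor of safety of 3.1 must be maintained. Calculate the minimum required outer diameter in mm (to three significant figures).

τ_allow = 342/3.1 = 110.3 MPa.
For a hollow shaft τ = 16T/[πd_o³(1−k⁴)] with k = 0.46, so 1−k⁴ = 0.9552.
d_o³ = 16T/[π τ_allow (1−k⁴)] = 16×5520000/(π×110.3×0.9552) = 266800 mm³.
d_o = 64.37 mm.

d_o = 64.4 mm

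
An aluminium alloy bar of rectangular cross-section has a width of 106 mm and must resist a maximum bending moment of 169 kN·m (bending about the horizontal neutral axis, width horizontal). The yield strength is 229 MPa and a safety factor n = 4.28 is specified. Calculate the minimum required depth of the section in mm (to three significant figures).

h = 423 mm

σ_allow = 229/4.28 = 53.50 MPa.
For a rectangular section σ = 6M/(bh²), so h² = 6M/(b σ_allow) = 6×1.6900×10^8/(106×53.50) = 178800 mm².
h = 422.8 mm.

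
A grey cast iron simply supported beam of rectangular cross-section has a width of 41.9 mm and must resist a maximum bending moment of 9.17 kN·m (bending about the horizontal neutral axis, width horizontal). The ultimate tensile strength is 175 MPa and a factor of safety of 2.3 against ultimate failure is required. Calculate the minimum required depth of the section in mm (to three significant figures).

h = 131 mm

σ_allow = 175/2.3 = 76.09 MPa.
For a rectangular section σ = 6M/(bh²), so h² = 6M/(b σ_allow) = 6×9170000/(41.9×76.09) = 17260 mm².
h = 131.4 mm.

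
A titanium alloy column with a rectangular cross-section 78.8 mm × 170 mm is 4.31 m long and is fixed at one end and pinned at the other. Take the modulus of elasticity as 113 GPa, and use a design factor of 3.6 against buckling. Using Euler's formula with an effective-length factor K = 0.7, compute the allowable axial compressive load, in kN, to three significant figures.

P_allow = 236 kN

Buckling occurs about the weak axis: I_min = h·b³/12 = 170×78.8³/12 = 6.932×10^6 mm⁴ (b = 78.8 mm is the smaller dimension).
Effective length L_e = KL = 0.7×4.31 m = 3017 mm.
Euler critical load P_cr = π²EI/L_e² = π²×113000×6.932×10^6/3017² = 849300 N.
P_allow = P_cr/n = 849300/3.6 = 235900 N.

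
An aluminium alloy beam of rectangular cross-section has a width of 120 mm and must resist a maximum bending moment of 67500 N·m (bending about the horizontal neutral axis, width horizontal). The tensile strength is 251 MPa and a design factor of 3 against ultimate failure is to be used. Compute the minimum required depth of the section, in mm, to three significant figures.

σ_allow = 251/3 = 83.67 MPa.
For a rectangular section σ = 6M/(bh²), so h² = 6M/(b σ_allow) = 6×6.7500×10^7/(120×83.67) = 40340 mm².
h = 200.8 mm.

h = 201 mm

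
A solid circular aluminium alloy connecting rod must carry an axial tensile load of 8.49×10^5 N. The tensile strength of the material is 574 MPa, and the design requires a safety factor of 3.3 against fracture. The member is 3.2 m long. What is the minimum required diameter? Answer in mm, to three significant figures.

d = 78.8 mm

Allowable stress σ_allow = 574/3.3 = 173.9 MPa.
Required area A = F/σ_allow = 849000/173.9 = 4881 mm².
A = πd²/4 → d = √(4A/π) = 78.83 mm.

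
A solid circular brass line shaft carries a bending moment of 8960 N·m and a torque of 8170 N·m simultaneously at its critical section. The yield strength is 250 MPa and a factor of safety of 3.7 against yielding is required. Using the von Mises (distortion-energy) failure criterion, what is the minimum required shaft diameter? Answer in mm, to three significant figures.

σ_allow = σ_y/n = 250/3.7 = 67.57 MPa.
For a solid shaft σ_b = 32M/(πd³) and τ = 16T/(πd³), so the von Mises stress is σ' = (16/πd³)·√(4M²+3T²).
√(4M²+3T²) = √(4×(8.960×10^6)² + 3×(8.170×10^6)²) = 2.283×10^7 N·mm.
d³ = 16×2.283×10^7/(π×67.57) = 1.721×10^6 mm³.
d = 119.8 mm.

d = 120 mm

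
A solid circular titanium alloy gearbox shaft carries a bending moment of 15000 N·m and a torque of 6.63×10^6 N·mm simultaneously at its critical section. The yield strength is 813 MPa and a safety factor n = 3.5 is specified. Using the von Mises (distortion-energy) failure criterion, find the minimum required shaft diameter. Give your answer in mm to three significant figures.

d = 89.0 mm

σ_allow = σ_y/n = 813/3.5 = 232.3 MPa.
For a solid shaft σ_b = 32M/(πd³) and τ = 16T/(πd³), so the von Mises stress is σ' = (16/πd³)·√(4M²+3T²).
√(4M²+3T²) = √(4×(1.500×10^7)² + 3×(6.630×10^6)²) = 3.212×10^7 N·mm.
d³ = 16×3.212×10^7/(π×232.3) = 704300 mm³.
d = 88.97 mm.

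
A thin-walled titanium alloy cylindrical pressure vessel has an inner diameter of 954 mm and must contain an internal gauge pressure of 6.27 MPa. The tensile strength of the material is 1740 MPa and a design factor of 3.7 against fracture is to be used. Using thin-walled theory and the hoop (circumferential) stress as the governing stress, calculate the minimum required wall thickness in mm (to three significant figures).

t = 6.36 mm

σ_allow = 1740/3.7 = 470.3 MPa.
Hoop stress σ_h = pD/(2t), so t = pD/(2σ_allow) = 6.27×954/(2×470.3) = 6.360 mm.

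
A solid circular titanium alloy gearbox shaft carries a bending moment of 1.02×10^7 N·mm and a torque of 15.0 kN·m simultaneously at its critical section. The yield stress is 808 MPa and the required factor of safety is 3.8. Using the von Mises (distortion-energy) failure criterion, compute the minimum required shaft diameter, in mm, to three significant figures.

d = 92.5 mm

σ_allow = σ_y/n = 808/3.8 = 212.6 MPa.
For a solid shaft σ_b = 32M/(πd³) and τ = 16T/(πd³), so the von Mises stress is σ' = (16/πd³)·√(4M²+3T²).
√(4M²+3T²) = √(4×(1.020×10^7)² + 3×(1.500×10^7)²) = 3.303×10^7 N·mm.
d³ = 16×3.303×10^7/(π×212.6) = 791200 mm³.
d = 92.49 mm.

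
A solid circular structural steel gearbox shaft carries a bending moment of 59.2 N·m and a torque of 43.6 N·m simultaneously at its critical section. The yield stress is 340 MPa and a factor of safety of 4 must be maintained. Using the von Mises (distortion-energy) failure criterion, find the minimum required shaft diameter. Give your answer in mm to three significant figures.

d = 20.3 mm

σ_allow = σ_y/n = 340/4 = 85.00 MPa.
For a solid shaft σ_b = 32M/(πd³) and τ = 16T/(πd³), so the von Mises stress is σ' = (16/πd³)·√(4M²+3T²).
√(4M²+3T²) = √(4×(59200)² + 3×(43600)²) = 140400 N·mm.
d³ = 16×140400/(π×85.00) = 8414 mm³.
d = 20.34 mm.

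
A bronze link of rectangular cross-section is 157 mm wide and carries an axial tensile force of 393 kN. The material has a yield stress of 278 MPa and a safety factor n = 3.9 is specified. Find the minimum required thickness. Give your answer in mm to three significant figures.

σ_allow = 278/3.9 = 71.28 MPa.
Required area A = F/σ_allow = 393000/71.28 = 5513 mm².
t = A/w = 5513/157 = 35.12 mm.

t = 35.1 mm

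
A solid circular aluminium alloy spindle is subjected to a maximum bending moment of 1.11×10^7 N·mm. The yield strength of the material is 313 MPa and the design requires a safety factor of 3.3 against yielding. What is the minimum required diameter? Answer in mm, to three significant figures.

σ_allow = 313/3.3 = 94.85 MPa.
For a solid circular section σ = 32M/(πd³), so d³ = 32M/(π σ_allow) = 32×1.1100×10^7/(π×94.85) = 1.192×10^6 mm³.
d = 106.0 mm.

d = 106 mm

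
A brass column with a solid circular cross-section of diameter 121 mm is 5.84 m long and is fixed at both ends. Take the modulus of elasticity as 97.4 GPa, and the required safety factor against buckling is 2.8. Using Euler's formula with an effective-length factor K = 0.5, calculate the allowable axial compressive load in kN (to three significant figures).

I = πd⁴/64 = π×121⁴/64 = 1.052×10^7 mm⁴.
Effective length L_e = KL = 0.5×5.84 m = 2920 mm.
Euler critical load P_cr = π²EI/L_e² = π²×97400×1.052×10^7/2920² = 1.186×10^6 N.
P_allow = P_cr/n = 1.186×10^6/2.8 = 423700 N.

P_allow = 424 kN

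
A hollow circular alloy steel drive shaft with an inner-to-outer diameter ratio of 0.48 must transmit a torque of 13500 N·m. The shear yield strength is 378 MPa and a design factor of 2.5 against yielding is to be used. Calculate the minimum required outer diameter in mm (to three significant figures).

d_o = 78.3 mm

τ_allow = 378/2.5 = 151.2 MPa.
For a hollow shaft τ = 16T/[πd_o³(1−k⁴)] with k = 0.48, so 1−k⁴ = 0.9469.
d_o³ = 16T/[π τ_allow (1−k⁴)] = 16×1.3500×10^7/(π×151.2×0.9469) = 480200 mm³.
d_o = 78.31 mm.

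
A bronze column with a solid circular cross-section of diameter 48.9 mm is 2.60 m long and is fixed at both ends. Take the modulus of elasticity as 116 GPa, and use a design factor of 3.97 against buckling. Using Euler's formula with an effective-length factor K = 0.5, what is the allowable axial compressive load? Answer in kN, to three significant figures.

I = πd⁴/64 = π×48.9⁴/64 = 280700 mm⁴.
Effective length L_e = KL = 0.5×2.60 m = 1300 mm.
Euler critical load P_cr = π²EI/L_e² = π²×116000×280700/1300² = 190100 N.
P_allow = P_cr/n = 190100/3.97 = 47890 N.

P_allow = 47.9 kN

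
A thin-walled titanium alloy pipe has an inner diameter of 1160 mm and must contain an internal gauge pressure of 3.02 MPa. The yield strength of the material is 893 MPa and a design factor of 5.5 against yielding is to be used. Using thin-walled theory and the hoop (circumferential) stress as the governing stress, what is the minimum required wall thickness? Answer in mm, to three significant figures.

σ_allow = 893/5.5 = 162.4 MPa.
Hoop stress σ_h = pD/(2t), so t = pD/(2σ_allow) = 3.02×1160/(2×162.4) = 10.79 mm.

t = 10.8 mm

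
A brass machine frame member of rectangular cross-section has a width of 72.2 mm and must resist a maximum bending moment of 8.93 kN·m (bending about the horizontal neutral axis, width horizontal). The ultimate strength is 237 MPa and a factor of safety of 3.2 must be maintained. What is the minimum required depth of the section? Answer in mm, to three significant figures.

h = 100 mm

σ_allow = 237/3.2 = 74.06 MPa.
For a rectangular section σ = 6M/(bh²), so h² = 6M/(b σ_allow) = 6×8930000/(72.2×74.06) = 10020 mm².
h = 100.1 mm.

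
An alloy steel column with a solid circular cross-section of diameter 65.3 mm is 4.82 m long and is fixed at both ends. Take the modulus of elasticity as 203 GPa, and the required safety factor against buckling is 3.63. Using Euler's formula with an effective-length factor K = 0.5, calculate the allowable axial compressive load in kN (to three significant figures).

P_allow = 84.8 kN

I = πd⁴/64 = π×65.3⁴/64 = 892500 mm⁴.
Effective length L_e = KL = 0.5×4.82 m = 2410 mm.
Euler critical load P_cr = π²EI/L_e² = π²×203000×892500/2410² = 307900 N.
P_allow = P_cr/n = 307900/3.63 = 84820 N.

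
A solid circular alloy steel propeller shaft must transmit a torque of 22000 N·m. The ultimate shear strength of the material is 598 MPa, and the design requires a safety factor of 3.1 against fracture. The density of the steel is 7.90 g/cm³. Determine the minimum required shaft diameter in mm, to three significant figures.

d = 83.4 mm

Allowable shear stress τ_allow = 598/3.1 = 192.9 MPa.
For a solid shaft τ = 16T/(πd³), so d³ = 16T/(π τ_allow) = 16×2.2000×10^7/(π×192.9) = 580800 mm³.
d = (580800)^(1/3) = 83.44 mm.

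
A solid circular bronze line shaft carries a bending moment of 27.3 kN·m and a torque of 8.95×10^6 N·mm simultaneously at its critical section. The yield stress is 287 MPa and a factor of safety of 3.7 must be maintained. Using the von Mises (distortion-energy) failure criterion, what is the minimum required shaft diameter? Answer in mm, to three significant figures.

d = 155 mm

σ_allow = σ_y/n = 287/3.7 = 77.57 MPa.
For a solid shaft σ_b = 32M/(πd³) and τ = 16T/(πd³), so the von Mises stress is σ' = (16/πd³)·√(4M²+3T²).
√(4M²+3T²) = √(4×(2.730×10^7)² + 3×(8.950×10^6)²) = 5.676×10^7 N·mm.
d³ = 16×5.676×10^7/(π×77.57) = 3.727×10^6 mm³.
d = 155.0 mm.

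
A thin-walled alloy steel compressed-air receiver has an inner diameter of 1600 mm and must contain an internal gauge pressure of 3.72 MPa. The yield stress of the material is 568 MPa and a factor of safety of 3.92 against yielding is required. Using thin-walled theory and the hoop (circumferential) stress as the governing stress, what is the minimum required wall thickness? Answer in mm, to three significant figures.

t = 20.5 mm

σ_allow = 568/3.92 = 144.9 MPa.
Hoop stress σ_h = pD/(2t), so t = pD/(2σ_allow) = 3.72×1600/(2×144.9) = 20.54 mm.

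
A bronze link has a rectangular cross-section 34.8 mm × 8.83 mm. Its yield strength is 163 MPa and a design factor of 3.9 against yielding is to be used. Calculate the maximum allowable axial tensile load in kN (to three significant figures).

σ_allow = 163/3.9 = 41.79 MPa.
A = 34.8×8.83 = 307.3 mm².
F_allow = σ_allow × A = 41.79×307.3 = 12840 N.

F_allow = 12.8 kN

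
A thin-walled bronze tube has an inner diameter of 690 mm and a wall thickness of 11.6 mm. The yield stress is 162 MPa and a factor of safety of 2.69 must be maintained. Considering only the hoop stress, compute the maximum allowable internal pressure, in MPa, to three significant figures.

p_allow = 2.02 MPa

σ_allow = 162/2.69 = 60.22 MPa.
σ_h = pD/(2t) → p_allow = 2σ_allow t/D = 2×60.22×11.6/690 = 2.025 MPa.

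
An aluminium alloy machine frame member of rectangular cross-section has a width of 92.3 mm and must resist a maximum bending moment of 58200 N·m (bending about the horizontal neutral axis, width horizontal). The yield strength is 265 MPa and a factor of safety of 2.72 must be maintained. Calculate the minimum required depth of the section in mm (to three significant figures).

σ_allow = 265/2.72 = 97.43 MPa.
For a rectangular section σ = 6M/(bh²), so h² = 6M/(b σ_allow) = 6×5.8200×10^7/(92.3×97.43) = 38830 mm².
h = 197.1 mm.

h = 197 mm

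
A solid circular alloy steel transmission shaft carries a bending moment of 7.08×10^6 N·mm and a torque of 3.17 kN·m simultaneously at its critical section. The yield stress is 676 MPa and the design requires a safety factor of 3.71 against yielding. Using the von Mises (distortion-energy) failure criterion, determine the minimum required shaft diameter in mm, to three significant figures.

σ_allow = σ_y/n = 676/3.71 = 182.2 MPa.
For a solid shaft σ_b = 32M/(πd³) and τ = 16T/(πd³), so the von Mises stress is σ' = (16/πd³)·√(4M²+3T²).
√(4M²+3T²) = √(4×(7.080×10^6)² + 3×(3.170×10^6)²) = 1.519×10^7 N·mm.
d³ = 16×1.519×10^7/(π×182.2) = 424500 mm³.
d = 75.16 mm.

d = 75.2 mm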